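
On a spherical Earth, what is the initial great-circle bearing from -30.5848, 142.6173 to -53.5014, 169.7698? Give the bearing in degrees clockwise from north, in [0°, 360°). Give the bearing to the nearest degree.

147°

Δλ = 169.7698 − 142.6173 = 27.1525°.
θ = atan2( sin Δλ · cos φ₂ , cos φ₁ · sin φ₂ − sin φ₁ · cos φ₂ · cos Δλ )
  = atan2(0.27144, -0.42274) = 147.295° → normalised to [0°, 360°): 147.295°.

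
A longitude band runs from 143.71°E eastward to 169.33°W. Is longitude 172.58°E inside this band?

Band width going east from +143.71° to -169.33°: ((-169.33 − 143.71) mod 360) = 46.96°.
Offset of +172.58° east of the west edge: ((172.58 − 143.71) mod 360) = 28.87°.
28.87° ≤ 46.96° ⇒ inside.

Yes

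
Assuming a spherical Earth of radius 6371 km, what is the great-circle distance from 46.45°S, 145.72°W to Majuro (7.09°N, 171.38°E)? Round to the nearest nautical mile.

Δλ = 171.38 − -145.72 = 317.10°; wrapped into (−180°, 180°]: -42.90°.
Δφ = 7.09 − -46.45 = 53.54°.
a = sin²(Δφ/2) + cos φ₁ · cos φ₂ · sin²(Δλ/2) = 0.294302.
c = 2·atan2(√a, √(1−a)) = 1.14681 rad → d = 6371·c ≈ 7306.33 km ≈ 3945.10 nmi.

3945 nmi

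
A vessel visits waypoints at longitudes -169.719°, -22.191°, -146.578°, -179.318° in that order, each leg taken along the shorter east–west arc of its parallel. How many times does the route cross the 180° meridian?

Leg 1: -169.719° → -22.191°, shortest Δλ = 147.528° (east) — does not cross 180°.
Leg 2: -22.191° → -146.578°, shortest Δλ = -124.387° (west) — does not cross 180°.
Leg 3: -146.578° → -179.318°, shortest Δλ = -32.74° (west) — does not cross 180°.
Total crossings: 0.

0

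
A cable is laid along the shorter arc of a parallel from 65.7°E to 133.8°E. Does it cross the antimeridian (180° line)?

No

Signed shortest Δλ = ((133.8 − 65.7 + 180) mod 360) − 180 = 68.1°.
Going east by 68.1° from +65.7° reaches +133.8° without touching 180°.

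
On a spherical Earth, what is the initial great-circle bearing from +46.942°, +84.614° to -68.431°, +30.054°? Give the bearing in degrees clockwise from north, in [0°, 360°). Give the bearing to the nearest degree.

201°

Δλ = 30.054 − 84.614 = -54.560°.
θ = atan2( sin Δλ · cos φ₂ , cos φ₁ · sin φ₂ − sin φ₁ · cos φ₂ · cos Δλ )
  = atan2(-0.29951, -0.79068) = -159.253° → normalised to [0°, 360°): 200.747°.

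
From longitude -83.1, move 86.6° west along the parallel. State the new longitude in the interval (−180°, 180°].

-169.7°

Start at -83.1°; shift −86.6° → -169.7°.
-169.7° already lies in (−180°, 180°].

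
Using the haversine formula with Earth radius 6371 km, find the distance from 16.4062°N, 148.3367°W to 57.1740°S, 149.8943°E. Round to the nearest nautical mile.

Δλ = 149.8943 − -148.3367 = 298.2310°; wrapped into (−180°, 180°]: -61.7690°.
Δφ = -57.1740 − 16.4062 = -73.5802°.
a = sin²(Δφ/2) + cos φ₁ · cos φ₂ · sin²(Δλ/2) = 0.495681.
c = 2·atan2(√a, √(1−a)) = 1.56216 rad → d = 6371·c ≈ 9952.51 km ≈ 5373.93 nmi.

5374 nmi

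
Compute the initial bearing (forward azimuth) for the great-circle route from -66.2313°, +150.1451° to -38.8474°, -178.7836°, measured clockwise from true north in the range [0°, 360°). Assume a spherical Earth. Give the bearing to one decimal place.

48.3°

Δλ = -178.7836 − 150.1451 = -328.9287°; wrapped into (−180°, 180°]: 31.0713°.
θ = atan2( sin Δλ · cos φ₂ , cos φ₁ · sin φ₂ − sin φ₁ · cos φ₂ · cos Δλ )
  = atan2(0.40195, 0.35769) = 48.335° → normalised to [0°, 360°): 48.335°.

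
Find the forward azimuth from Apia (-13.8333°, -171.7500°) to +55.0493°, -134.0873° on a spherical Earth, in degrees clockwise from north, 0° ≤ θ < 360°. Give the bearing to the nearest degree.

Δλ = -134.0873 − -171.7500 = 37.6627°.
θ = atan2( sin Δλ · cos φ₂ , cos φ₁ · sin φ₂ − sin φ₁ · cos φ₂ · cos Δλ )
  = atan2(0.35003, 0.90430) = 21.160° → normalised to [0°, 360°): 21.160°.

21°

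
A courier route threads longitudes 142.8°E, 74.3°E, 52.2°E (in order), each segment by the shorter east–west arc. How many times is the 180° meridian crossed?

Leg 1: +142.8° → +74.3°, shortest Δλ = -68.5° (west) — does not cross 180°.
Leg 2: +74.3° → +52.2°, shortest Δλ = -22.1° (west) — does not cross 180°.
Total crossings: 0.

0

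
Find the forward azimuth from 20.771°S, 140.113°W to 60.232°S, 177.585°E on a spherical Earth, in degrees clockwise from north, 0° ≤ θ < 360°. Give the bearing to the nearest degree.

Δλ = 177.585 − -140.113 = 317.698°; wrapped into (−180°, 180°]: -42.302°.
θ = atan2( sin Δλ · cos φ₂ , cos φ₁ · sin φ₂ − sin φ₁ · cos φ₂ · cos Δλ )
  = atan2(-0.33416, -0.68140) = -153.877° → normalised to [0°, 360°): 206.123°.

206°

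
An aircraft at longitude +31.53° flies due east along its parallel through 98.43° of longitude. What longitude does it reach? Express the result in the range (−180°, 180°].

Start at +31.53°; shift +98.43° → +129.96°.
+129.96° already lies in (−180°, 180°].

+129.96°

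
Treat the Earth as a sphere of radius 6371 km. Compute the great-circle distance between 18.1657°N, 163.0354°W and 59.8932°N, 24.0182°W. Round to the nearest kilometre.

10582 km

Δλ = -24.0182 − -163.0354 = 139.0172°.
Δφ = 59.8932 − 18.1657 = 41.7275°.
a = sin²(Δφ/2) + cos φ₁ · cos φ₂ · sin²(Δλ/2) = 0.545046.
c = 2·atan2(√a, √(1−a)) = 1.66101 rad → d = 6371·c ≈ 10582.30 km.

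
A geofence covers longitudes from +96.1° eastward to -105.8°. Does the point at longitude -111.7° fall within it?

Yes

Band width going east from +96.1° to -105.8°: ((-105.8 − 96.1) mod 360) = 158.1°.
Offset of -111.7° east of the west edge: ((-111.7 − 96.1) mod 360) = 152.2°.
152.2° ≤ 158.1° ⇒ inside.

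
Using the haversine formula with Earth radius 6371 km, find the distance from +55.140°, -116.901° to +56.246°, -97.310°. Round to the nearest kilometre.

1230 km

Δλ = -97.310 − -116.901 = 19.591°.
Δφ = 56.246 − 55.140 = 1.106°.
a = sin²(Δφ/2) + cos φ₁ · cos φ₂ · sin²(Δλ/2) = 0.009286.
c = 2·atan2(√a, √(1−a)) = 0.19302 rad → d = 6371·c ≈ 1229.75 km.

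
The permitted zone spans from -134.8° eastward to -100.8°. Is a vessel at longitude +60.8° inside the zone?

Band width going east from -134.8° to -100.8°: ((-100.8 − -134.8) mod 360) = 34.0°.
Offset of +60.8° east of the west edge: ((60.8 − -134.8) mod 360) = 195.6°.
195.6° > 34.0° ⇒ outside.

No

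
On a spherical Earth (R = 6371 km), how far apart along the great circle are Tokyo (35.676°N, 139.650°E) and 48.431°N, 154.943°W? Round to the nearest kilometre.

Δλ = -154.943 − 139.650 = -294.593°; wrapped into (−180°, 180°]: 65.407°.
Δφ = 48.431 − 35.676 = 12.755°.
a = sin²(Δφ/2) + cos φ₁ · cos φ₂ · sin²(Δλ/2) = 0.169680.
c = 2·atan2(√a, √(1−a)) = 0.84913 rad → d = 6371·c ≈ 5409.78 km.

5410 km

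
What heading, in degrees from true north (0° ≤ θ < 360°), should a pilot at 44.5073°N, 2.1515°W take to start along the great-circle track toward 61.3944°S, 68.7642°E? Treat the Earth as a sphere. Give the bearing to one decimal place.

148.4°

Δλ = 68.7642 − -2.1515 = 70.9157°.
θ = atan2( sin Δλ · cos φ₂ , cos φ₁ · sin φ₂ − sin φ₁ · cos φ₂ · cos Δλ )
  = atan2(0.45246, -0.73584) = 148.413° → normalised to [0°, 360°): 148.413°.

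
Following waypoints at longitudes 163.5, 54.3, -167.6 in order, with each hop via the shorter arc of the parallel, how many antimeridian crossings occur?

Leg 1: +163.5° → +54.3°, shortest Δλ = -109.2° (west) — does not cross 180°.
Leg 2: +54.3° → -167.6°, shortest Δλ = 138.1° (east) — crosses 180°.
Total crossings: 1.

1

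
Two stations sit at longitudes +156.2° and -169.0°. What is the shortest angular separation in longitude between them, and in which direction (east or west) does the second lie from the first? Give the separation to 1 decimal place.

Raw difference: -169.0 − 156.2 = -325.2°.
Normalise into (−180°, 180°]: -325.2° + 360° = 34.8°.
Positive ⇒ the second point lies to the east; separation 34.8°.

34.8° east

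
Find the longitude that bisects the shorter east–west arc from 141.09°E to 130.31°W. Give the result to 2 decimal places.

174.61°W

Signed shortest Δλ from +141.09° to -130.31° is +88.60°.
Midpoint longitude = +141.09° + (+88.60°)/2 = +141.09° + 44.30° = +185.39°.
Normalise into (−180°, 180°]: -174.61°.
(The naïve average (+141.09 + -130.31)/2 = 5.39° is on the wrong side of the globe.)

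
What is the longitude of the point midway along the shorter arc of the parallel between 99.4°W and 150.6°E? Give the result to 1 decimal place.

Signed shortest Δλ from -99.4° to +150.6° is -110.0°.
Midpoint longitude = -99.4° + (-110.0°)/2 = -99.4° − 55.0° = -154.4°.
(The naïve average (-99.4 + +150.6)/2 = 25.6° is on the wrong side of the globe.)

154.4°W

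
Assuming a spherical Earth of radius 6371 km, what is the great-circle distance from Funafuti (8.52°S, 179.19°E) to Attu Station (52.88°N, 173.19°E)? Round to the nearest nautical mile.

Δλ = 173.19 − 179.19 = -6.00°.
Δφ = 52.88 − -8.52 = 61.40°.
a = sin²(Δφ/2) + cos φ₁ · cos φ₂ · sin²(Δλ/2) = 0.262289.
c = 2·atan2(√a, √(1−a)) = 1.07535 rad → d = 6371·c ≈ 6851.07 km ≈ 3699.28 nmi.

3699 nmi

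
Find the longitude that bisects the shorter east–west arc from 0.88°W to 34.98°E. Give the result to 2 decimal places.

17.05°E

Signed shortest Δλ from -0.88° to +34.98° is +35.86°.
Midpoint longitude = -0.88° + (+35.86°)/2 = -0.88° + 17.93° = +17.05°.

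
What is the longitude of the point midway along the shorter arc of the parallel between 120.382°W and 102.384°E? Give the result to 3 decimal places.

Signed shortest Δλ from -120.382° to +102.384° is -137.234°.
Midpoint longitude = -120.382° + (-137.234°)/2 = -120.382° − 68.617° = -188.999°.
Normalise into (−180°, 180°]: +171.001°.
(The naïve average (-120.382 + +102.384)/2 = -8.999° is on the wrong side of the globe.)

171.001°E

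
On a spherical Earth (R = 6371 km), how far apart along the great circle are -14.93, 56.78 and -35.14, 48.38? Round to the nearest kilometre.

2399 km

Δλ = 48.38 − 56.78 = -8.40°.
Δφ = -35.14 − -14.93 = -20.21°.
a = sin²(Δφ/2) + cos φ₁ · cos φ₂ · sin²(Δλ/2) = 0.035022.
c = 2·atan2(√a, √(1−a)) = 0.37650 rad → d = 6371·c ≈ 2398.70 km.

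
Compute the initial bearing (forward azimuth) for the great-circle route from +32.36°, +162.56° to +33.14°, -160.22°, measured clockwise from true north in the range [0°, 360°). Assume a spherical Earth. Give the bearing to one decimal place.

Δλ = -160.22 − 162.56 = -322.78°; wrapped into (−180°, 180°]: 37.22°.
θ = atan2( sin Δλ · cos φ₂ , cos φ₁ · sin φ₂ − sin φ₁ · cos φ₂ · cos Δλ )
  = atan2(0.50649, 0.10490) = 78.299° → normalised to [0°, 360°): 78.299°.

78.3°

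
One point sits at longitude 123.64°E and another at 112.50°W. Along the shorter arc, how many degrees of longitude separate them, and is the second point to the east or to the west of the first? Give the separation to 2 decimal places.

123.86° east

Raw difference: -112.50 − 123.64 = -236.14°.
Normalise into (−180°, 180°]: -236.14° + 360° = 123.86°.
Positive ⇒ the second point lies to the east; separation 123.86°.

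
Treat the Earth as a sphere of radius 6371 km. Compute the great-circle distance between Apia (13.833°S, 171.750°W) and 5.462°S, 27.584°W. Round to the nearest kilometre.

Δλ = -27.584 − -171.750 = 144.166°.
Δφ = -5.462 − -13.833 = 8.371°.
a = sin²(Δφ/2) + cos φ₁ · cos φ₂ · sin²(Δλ/2) = 0.880435.
c = 2·atan2(√a, √(1−a)) = 2.43545 rad → d = 6371·c ≈ 15516.25 km.

15516 km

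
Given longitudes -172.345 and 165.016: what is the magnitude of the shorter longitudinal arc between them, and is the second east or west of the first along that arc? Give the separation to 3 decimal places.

Raw difference: 165.016 − -172.345 = 337.361°.
Normalise into (−180°, 180°]: 337.361° − 360° = -22.639°.
Negative ⇒ the second point lies to the west; separation 22.639°.

22.639° west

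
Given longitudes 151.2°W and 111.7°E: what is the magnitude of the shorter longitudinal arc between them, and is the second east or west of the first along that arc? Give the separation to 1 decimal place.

Raw difference: 111.7 − -151.2 = 262.9°.
Normalise into (−180°, 180°]: 262.9° − 360° = -97.1°.
Negative ⇒ the second point lies to the west; separation 97.1°.

97.1° west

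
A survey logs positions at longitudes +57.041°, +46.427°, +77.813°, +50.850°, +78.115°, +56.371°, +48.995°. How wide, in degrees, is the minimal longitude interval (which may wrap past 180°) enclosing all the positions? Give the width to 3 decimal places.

31.688°

Sort the longitudes: +46.427°, +48.995°, +50.850°, +56.371°, +57.041°, +77.813°, +78.115°.
Eastward gaps between consecutive values (wrapping around): 2.568°, 1.855°, 5.521°, 0.670°, 20.772°, 0.302°, 328.312°.
Largest gap = 328.312° ⇒ minimal covering band is its complement: 360° − 328.312° = 31.688°.
Band runs from +46.427° eastward to +78.115°.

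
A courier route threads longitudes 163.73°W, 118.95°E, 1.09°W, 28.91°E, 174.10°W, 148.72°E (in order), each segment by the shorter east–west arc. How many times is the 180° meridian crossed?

3

Leg 1: -163.73° → +118.95°, shortest Δλ = -77.32° (west) — crosses 180°.
Leg 2: +118.95° → -1.09°, shortest Δλ = -120.04° (west) — does not cross 180°.
Leg 3: -1.09° → +28.91°, shortest Δλ = 30.0° (east) — does not cross 180°.
Leg 4: +28.91° → -174.10°, shortest Δλ = 156.99° (east) — crosses 180°.
Leg 5: -174.10° → +148.72°, shortest Δλ = -37.18° (west) — crosses 180°.
Total crossings: 3.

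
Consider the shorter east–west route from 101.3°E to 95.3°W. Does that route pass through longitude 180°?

Yes

Naïve |-95.3 − 101.3| = 196.6° > 180°, so the shorter arc goes the other way round — across 180°.
Signed shortest Δλ = ((-95.3 − 101.3 + 180) mod 360) − 180 = 163.4°.
Going east by 163.4° from +101.3° passes through 180° before reaching -95.3°.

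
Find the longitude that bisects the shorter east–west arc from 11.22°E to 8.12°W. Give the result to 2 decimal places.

Signed shortest Δλ from +11.22° to -8.12° is -19.34°.
Midpoint longitude = +11.22° + (-19.34°)/2 = +11.22° − 9.67° = +1.55°.

1.55°E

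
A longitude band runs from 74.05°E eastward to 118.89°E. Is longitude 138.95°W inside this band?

No

Band width going east from +74.05° to +118.89°: ((118.89 − 74.05) mod 360) = 44.84°.
Offset of -138.95° east of the west edge: ((-138.95 − 74.05) mod 360) = 147.00°.
147.00° > 44.84° ⇒ outside.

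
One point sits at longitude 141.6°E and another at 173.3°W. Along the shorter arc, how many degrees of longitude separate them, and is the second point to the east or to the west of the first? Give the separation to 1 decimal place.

45.1° east

Raw difference: -173.3 − 141.6 = -314.9°.
Normalise into (−180°, 180°]: -314.9° + 360° = 45.1°.
Positive ⇒ the second point lies to the east; separation 45.1°.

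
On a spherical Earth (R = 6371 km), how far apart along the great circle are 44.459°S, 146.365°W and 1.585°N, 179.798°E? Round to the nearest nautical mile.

Δλ = 179.798 − -146.365 = 326.163°; wrapped into (−180°, 180°]: -33.837°.
Δφ = 1.585 − -44.459 = 46.044°.
a = sin²(Δφ/2) + cos φ₁ · cos φ₂ · sin²(Δλ/2) = 0.213370.
c = 2·atan2(√a, √(1−a)) = 0.96032 rad → d = 6371·c ≈ 6118.18 km ≈ 3303.55 nmi.

3304 nmi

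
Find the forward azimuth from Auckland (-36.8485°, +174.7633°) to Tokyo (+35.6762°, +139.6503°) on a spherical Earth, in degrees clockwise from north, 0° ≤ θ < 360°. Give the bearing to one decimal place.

Δλ = 139.6503 − 174.7633 = -35.1130°.
θ = atan2( sin Δλ · cos φ₂ , cos φ₁ · sin φ₂ − sin φ₁ · cos φ₂ · cos Δλ )
  = atan2(-0.46724, 0.86519) = -28.371° → normalised to [0°, 360°): 331.629°.

331.6°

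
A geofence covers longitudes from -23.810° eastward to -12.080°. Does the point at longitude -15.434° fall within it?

Band width going east from -23.810° to -12.080°: ((-12.080 − -23.810) mod 360) = 11.730°.
Offset of -15.434° east of the west edge: ((-15.434 − -23.810) mod 360) = 8.376°.
8.376° ≤ 11.730° ⇒ inside.

Yes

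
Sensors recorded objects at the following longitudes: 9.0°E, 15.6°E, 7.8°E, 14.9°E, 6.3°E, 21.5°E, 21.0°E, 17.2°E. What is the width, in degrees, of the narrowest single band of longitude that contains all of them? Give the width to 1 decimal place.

Sort the longitudes: +6.3°, +7.8°, +9.0°, +14.9°, +15.6°, +17.2°, +21.0°, +21.5°.
Eastward gaps between consecutive values (wrapping around): 1.5°, 1.2°, 5.9°, 0.7°, 1.6°, 3.8°, 0.5°, 344.8°.
Largest gap = 344.8° ⇒ minimal covering band is its complement: 360° − 344.8° = 15.2°.
Band runs from +6.3° eastward to +21.5°.

15.2°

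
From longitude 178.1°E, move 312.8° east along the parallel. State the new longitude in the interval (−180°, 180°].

Start at +178.1°; shift +312.8° → +490.9°.
+490.9° lies outside (−180°, 180°]; subtract 360° → +130.9°.

130.9°E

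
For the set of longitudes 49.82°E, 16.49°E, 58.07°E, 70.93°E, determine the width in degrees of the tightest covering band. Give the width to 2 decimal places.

Sort the longitudes: +16.49°, +49.82°, +58.07°, +70.93°.
Eastward gaps between consecutive values (wrapping around): 33.33°, 8.25°, 12.86°, 305.56°.
Largest gap = 305.56° ⇒ minimal covering band is its complement: 360° − 305.56° = 54.44°.
Band runs from +16.49° eastward to +70.93°.

54.44°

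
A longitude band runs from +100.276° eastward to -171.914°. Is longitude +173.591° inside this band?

Yes

Band width going east from +100.276° to -171.914°: ((-171.914 − 100.276) mod 360) = 87.810°.
Offset of +173.591° east of the west edge: ((173.591 − 100.276) mod 360) = 73.315°.
73.315° ≤ 87.810° ⇒ inside.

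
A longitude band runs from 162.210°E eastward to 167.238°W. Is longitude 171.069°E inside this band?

Yes

Band width going east from +162.210° to -167.238°: ((-167.238 − 162.210) mod 360) = 30.552°.
Offset of +171.069° east of the west edge: ((171.069 − 162.210) mod 360) = 8.859°.
8.859° ≤ 30.552° ⇒ inside.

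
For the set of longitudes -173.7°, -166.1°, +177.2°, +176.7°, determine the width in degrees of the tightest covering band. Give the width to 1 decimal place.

17.2°

Sort the longitudes: -173.7°, -166.1°, +176.7°, +177.2°.
Eastward gaps between consecutive values (wrapping around): 7.6°, 342.8°, 0.5°, 9.1°.
Largest gap = 342.8° ⇒ minimal covering band is its complement: 360° − 342.8° = 17.2°.
Band runs from +176.7° eastward to -166.1°, crossing the antimeridian.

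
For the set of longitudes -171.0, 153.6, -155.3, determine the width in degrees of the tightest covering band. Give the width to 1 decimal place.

51.1°

Sort the longitudes: -171.0°, -155.3°, +153.6°.
Eastward gaps between consecutive values (wrapping around): 15.7°, 308.9°, 35.4°.
Largest gap = 308.9° ⇒ minimal covering band is its complement: 360° − 308.9° = 51.1°.
Band runs from +153.6° eastward to -155.3°, crossing the antimeridian.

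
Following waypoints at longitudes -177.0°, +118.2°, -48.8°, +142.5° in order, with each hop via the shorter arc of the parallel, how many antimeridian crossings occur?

2

Leg 1: -177.0° → +118.2°, shortest Δλ = -64.8° (west) — crosses 180°.
Leg 2: +118.2° → -48.8°, shortest Δλ = -167.0° (west) — does not cross 180°.
Leg 3: -48.8° → +142.5°, shortest Δλ = -168.7° (west) — crosses 180°.
Total crossings: 2.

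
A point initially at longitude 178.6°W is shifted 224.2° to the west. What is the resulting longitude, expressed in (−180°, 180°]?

42.8°W

Start at -178.6°; shift −224.2° → -402.8°.
-402.8° lies outside (−180°, 180°]; add 360° → -42.8°.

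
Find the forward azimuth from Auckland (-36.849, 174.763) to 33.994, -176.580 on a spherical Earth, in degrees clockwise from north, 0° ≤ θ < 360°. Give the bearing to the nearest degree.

Δλ = -176.580 − 174.763 = -351.343°; wrapped into (−180°, 180°]: 8.657°.
θ = atan2( sin Δλ · cos φ₂ , cos φ₁ · sin φ₂ − sin φ₁ · cos φ₂ · cos Δλ )
  = atan2(0.12479, 0.93896) = 7.571° → normalised to [0°, 360°): 7.571°.

8°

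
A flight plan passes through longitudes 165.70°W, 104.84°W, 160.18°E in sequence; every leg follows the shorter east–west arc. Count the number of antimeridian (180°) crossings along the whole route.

1

Leg 1: -165.70° → -104.84°, shortest Δλ = 60.86° (east) — does not cross 180°.
Leg 2: -104.84° → +160.18°, shortest Δλ = -94.98° (west) — crosses 180°.
Total crossings: 1.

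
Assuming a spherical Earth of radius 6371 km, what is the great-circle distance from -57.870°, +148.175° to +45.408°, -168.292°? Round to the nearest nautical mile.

6569 nmi

Δλ = -168.292 − 148.175 = -316.467°; wrapped into (−180°, 180°]: 43.533°.
Δφ = 45.408 − -57.870 = 103.278°.
a = sin²(Δφ/2) + cos φ₁ · cos φ₂ · sin²(Δλ/2) = 0.666182.
c = 2·atan2(√a, √(1−a)) = 1.90961 rad → d = 6371·c ≈ 12166.10 km ≈ 6569.17 nmi.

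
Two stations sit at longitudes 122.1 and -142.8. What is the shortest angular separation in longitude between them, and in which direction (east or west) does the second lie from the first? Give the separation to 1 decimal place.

Raw difference: -142.8 − 122.1 = -264.9°.
Normalise into (−180°, 180°]: -264.9° + 360° = 95.1°.
Positive ⇒ the second point lies to the east; separation 95.1°.

95.1° east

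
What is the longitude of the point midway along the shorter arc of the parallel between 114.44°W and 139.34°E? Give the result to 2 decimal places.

167.55°W

Signed shortest Δλ from -114.44° to +139.34° is -106.22°.
Midpoint longitude = -114.44° + (-106.22°)/2 = -114.44° − 53.11° = -167.55°.
(The naïve average (-114.44 + +139.34)/2 = 12.45° is on the wrong side of the globe.)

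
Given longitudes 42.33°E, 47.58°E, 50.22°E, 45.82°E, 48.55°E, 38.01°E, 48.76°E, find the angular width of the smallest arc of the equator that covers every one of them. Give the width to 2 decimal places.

12.21°

Sort the longitudes: +38.01°, +42.33°, +45.82°, +47.58°, +48.55°, +48.76°, +50.22°.
Eastward gaps between consecutive values (wrapping around): 4.32°, 3.49°, 1.76°, 0.97°, 0.21°, 1.46°, 347.79°.
Largest gap = 347.79° ⇒ minimal covering band is its complement: 360° − 347.79° = 12.21°.
Band runs from +38.01° eastward to +50.22°.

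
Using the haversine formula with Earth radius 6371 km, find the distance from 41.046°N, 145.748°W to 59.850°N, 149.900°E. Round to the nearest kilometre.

Δλ = 149.900 − -145.748 = 295.648°; wrapped into (−180°, 180°]: -64.352°.
Δφ = 59.850 − 41.046 = 18.804°.
a = sin²(Δφ/2) + cos φ₁ · cos φ₂ · sin²(Δλ/2) = 0.134106.
c = 2·atan2(√a, √(1−a)) = 0.74986 rad → d = 6371·c ≈ 4777.33 km.

4777 km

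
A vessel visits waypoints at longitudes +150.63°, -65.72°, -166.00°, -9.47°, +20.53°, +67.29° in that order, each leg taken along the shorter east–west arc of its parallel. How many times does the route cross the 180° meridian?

Leg 1: +150.63° → -65.72°, shortest Δλ = 143.65° (east) — crosses 180°.
Leg 2: -65.72° → -166.00°, shortest Δλ = -100.28° (west) — does not cross 180°.
Leg 3: -166.00° → -9.47°, shortest Δλ = 156.53° (east) — does not cross 180°.
Leg 4: -9.47° → +20.53°, shortest Δλ = 30.0° (east) — does not cross 180°.
Leg 5: +20.53° → +67.29°, shortest Δλ = 46.76° (east) — does not cross 180°.
Total crossings: 1.

1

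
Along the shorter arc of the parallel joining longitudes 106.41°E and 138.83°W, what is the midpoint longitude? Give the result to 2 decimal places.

163.79°E

Signed shortest Δλ from +106.41° to -138.83° is +114.76°.
Midpoint longitude = +106.41° + (+114.76°)/2 = +106.41° + 57.38° = +163.79°.
(The naïve average (+106.41 + -138.83)/2 = -16.21° is on the wrong side of the globe.)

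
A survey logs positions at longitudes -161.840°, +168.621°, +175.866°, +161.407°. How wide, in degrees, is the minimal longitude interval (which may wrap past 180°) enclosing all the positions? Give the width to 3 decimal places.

36.753°

Sort the longitudes: -161.840°, +161.407°, +168.621°, +175.866°.
Eastward gaps between consecutive values (wrapping around): 323.247°, 7.214°, 7.245°, 22.294°.
Largest gap = 323.247° ⇒ minimal covering band is its complement: 360° − 323.247° = 36.753°.
Band runs from +161.407° eastward to -161.840°, crossing the antimeridian.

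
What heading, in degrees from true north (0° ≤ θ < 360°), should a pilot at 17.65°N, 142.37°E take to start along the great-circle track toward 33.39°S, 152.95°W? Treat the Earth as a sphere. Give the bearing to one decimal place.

Δλ = -152.95 − 142.37 = -295.32°; wrapped into (−180°, 180°]: 64.68°.
θ = atan2( sin Δλ · cos φ₂ , cos φ₁ · sin φ₂ − sin φ₁ · cos φ₂ · cos Δλ )
  = atan2(0.75473, -0.63270) = 129.973° → normalised to [0°, 360°): 129.973°.

130.0°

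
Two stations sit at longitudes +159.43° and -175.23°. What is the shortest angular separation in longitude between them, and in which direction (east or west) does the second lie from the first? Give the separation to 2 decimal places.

25.34° east

Raw difference: -175.23 − 159.43 = -334.66°.
Normalise into (−180°, 180°]: -334.66° + 360° = 25.34°.
Positive ⇒ the second point lies to the east; separation 25.34°.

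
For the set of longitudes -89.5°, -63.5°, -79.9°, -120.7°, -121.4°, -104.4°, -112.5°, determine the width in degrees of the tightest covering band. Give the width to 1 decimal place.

Sort the longitudes: -121.4°, -120.7°, -112.5°, -104.4°, -89.5°, -79.9°, -63.5°.
Eastward gaps between consecutive values (wrapping around): 0.7°, 8.2°, 8.1°, 14.9°, 9.6°, 16.4°, 302.1°.
Largest gap = 302.1° ⇒ minimal covering band is its complement: 360° − 302.1° = 57.9°.
Band runs from -121.4° eastward to -63.5°.

57.9°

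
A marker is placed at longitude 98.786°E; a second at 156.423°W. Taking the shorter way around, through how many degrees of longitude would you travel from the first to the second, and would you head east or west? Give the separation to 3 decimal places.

Raw difference: -156.423 − 98.786 = -255.209°.
Normalise into (−180°, 180°]: -255.209° + 360° = 104.791°.
Positive ⇒ the second point lies to the east; separation 104.791°.

104.791° east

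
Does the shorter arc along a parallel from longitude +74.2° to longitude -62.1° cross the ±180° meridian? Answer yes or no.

Signed shortest Δλ = ((-62.1 − 74.2 + 180) mod 360) − 180 = -136.3°.
Going west by 136.3° from +74.2° reaches -62.1° without touching 180°.

No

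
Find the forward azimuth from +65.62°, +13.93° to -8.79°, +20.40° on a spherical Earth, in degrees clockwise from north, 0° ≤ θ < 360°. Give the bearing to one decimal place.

Δλ = 20.40 − 13.93 = 6.47°.
θ = atan2( sin Δλ · cos φ₂ , cos φ₁ · sin φ₂ − sin φ₁ · cos φ₂ · cos Δλ )
  = atan2(0.11136, -0.95748) = 173.366° → normalised to [0°, 360°): 173.366°.

173.4°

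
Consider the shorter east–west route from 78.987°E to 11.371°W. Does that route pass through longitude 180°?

No

Signed shortest Δλ = ((-11.371 − 78.987 + 180) mod 360) − 180 = -90.358°.
Going west by 90.358° from +78.987° reaches -11.371° without touching 180°.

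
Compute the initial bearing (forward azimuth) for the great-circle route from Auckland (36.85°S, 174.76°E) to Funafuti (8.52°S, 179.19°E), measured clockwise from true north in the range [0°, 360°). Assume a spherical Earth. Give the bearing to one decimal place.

9.2°

Δλ = 179.19 − 174.76 = 4.43°.
θ = atan2( sin Δλ · cos φ₂ , cos φ₁ · sin φ₂ − sin φ₁ · cos φ₂ · cos Δλ )
  = atan2(0.07639, 0.47278) = 9.178° → normalised to [0°, 360°): 9.178°.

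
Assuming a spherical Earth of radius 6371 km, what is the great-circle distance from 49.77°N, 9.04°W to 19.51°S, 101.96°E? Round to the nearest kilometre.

13147 km

Δλ = 101.96 − -9.04 = 111.00°.
Δφ = -19.51 − 49.77 = -69.28°.
a = sin²(Δφ/2) + cos φ₁ · cos φ₂ · sin²(Δλ/2) = 0.736569.
c = 2·atan2(√a, √(1−a)) = 2.06365 rad → d = 6371·c ≈ 13147.49 km.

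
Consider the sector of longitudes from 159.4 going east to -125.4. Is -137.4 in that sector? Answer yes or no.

Yes

Band width going east from +159.4° to -125.4°: ((-125.4 − 159.4) mod 360) = 75.2°.
Offset of -137.4° east of the west edge: ((-137.4 − 159.4) mod 360) = 63.2°.
63.2° ≤ 75.2° ⇒ inside.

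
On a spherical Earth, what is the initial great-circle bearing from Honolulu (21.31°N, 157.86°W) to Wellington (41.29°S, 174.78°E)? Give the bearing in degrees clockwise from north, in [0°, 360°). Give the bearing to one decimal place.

201.9°

Δλ = 174.78 − -157.86 = 332.64°; wrapped into (−180°, 180°]: -27.36°.
θ = atan2( sin Δλ · cos φ₂ , cos φ₁ · sin φ₂ − sin φ₁ · cos φ₂ · cos Δλ )
  = atan2(-0.34532, -0.85727) = -158.060° → normalised to [0°, 360°): 201.940°.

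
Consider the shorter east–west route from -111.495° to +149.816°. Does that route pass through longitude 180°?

Naïve |149.816 − -111.495| = 261.311° > 180°, so the shorter arc goes the other way round — across 180°.
Signed shortest Δλ = ((149.816 − -111.495 + 180) mod 360) − 180 = -98.689°.
Going west by 98.689° from -111.495° passes through 180° before reaching +149.816°.

Yes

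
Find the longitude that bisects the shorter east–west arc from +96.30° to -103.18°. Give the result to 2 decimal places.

+176.56°

Signed shortest Δλ from +96.30° to -103.18° is +160.52°.
Midpoint longitude = +96.30° + (+160.52°)/2 = +96.30° + 80.26° = +176.56°.
(The naïve average (+96.30 + -103.18)/2 = -3.44° is on the wrong side of the globe.)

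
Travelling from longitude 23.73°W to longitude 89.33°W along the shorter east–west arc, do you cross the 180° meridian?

Signed shortest Δλ = ((-89.33 − -23.73 + 180) mod 360) − 180 = -65.6°.
Going west by 65.6° from -23.73° reaches -89.33° without touching 180°.

No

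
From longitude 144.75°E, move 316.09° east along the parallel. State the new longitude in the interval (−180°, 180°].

100.84°E

Start at +144.75°; shift +316.09° → +460.84°.
+460.84° lies outside (−180°, 180°]; subtract 360° → +100.84°.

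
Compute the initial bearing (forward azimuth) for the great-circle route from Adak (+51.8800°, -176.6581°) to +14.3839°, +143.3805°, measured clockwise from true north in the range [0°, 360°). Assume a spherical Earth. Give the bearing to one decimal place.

Δλ = 143.3805 − -176.6581 = 320.0386°; wrapped into (−180°, 180°]: -39.9614°.
θ = atan2( sin Δλ · cos φ₂ , cos φ₁ · sin φ₂ − sin φ₁ · cos φ₂ · cos Δλ )
  = atan2(-0.62214, -0.43075) = -124.698° → normalised to [0°, 360°): 235.302°.

235.3°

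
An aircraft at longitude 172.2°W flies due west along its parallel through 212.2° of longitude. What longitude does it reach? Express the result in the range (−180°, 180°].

Start at -172.2°; shift −212.2° → -384.4°.
-384.4° lies outside (−180°, 180°]; add 360° → -24.4°.

24.4°W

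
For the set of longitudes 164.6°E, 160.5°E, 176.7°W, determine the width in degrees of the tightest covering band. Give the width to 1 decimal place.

Sort the longitudes: -176.7°, +160.5°, +164.6°.
Eastward gaps between consecutive values (wrapping around): 337.2°, 4.1°, 18.7°.
Largest gap = 337.2° ⇒ minimal covering band is its complement: 360° − 337.2° = 22.8°.
Band runs from +160.5° eastward to -176.7°, crossing the antimeridian.

22.8°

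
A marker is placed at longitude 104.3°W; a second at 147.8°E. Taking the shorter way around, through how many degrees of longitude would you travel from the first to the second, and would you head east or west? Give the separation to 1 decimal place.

107.9° west

Raw difference: 147.8 − -104.3 = 252.1°.
Normalise into (−180°, 180°]: 252.1° − 360° = -107.9°.
Negative ⇒ the second point lies to the west; separation 107.9°.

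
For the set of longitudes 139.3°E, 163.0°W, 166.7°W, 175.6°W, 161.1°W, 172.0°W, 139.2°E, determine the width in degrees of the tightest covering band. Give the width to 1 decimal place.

59.7°

Sort the longitudes: -175.6°, -172.0°, -166.7°, -163.0°, -161.1°, +139.2°, +139.3°.
Eastward gaps between consecutive values (wrapping around): 3.6°, 5.3°, 3.7°, 1.9°, 300.3°, 0.1°, 45.1°.
Largest gap = 300.3° ⇒ minimal covering band is its complement: 360° − 300.3° = 59.7°.
Band runs from +139.2° eastward to -161.1°, crossing the antimeridian.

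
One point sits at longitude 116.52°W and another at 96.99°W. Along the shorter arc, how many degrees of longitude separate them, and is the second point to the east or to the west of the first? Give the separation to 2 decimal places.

Raw difference: -96.99 − -116.52 = 19.53°.
Normalise into (−180°, 180°]: 19.53° stays 19.53°.
Positive ⇒ the second point lies to the east; separation 19.53°.

19.53° east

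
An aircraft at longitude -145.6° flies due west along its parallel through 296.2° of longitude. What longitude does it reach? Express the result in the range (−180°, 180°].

-81.8°

Start at -145.6°; shift −296.2° → -441.8°.
-441.8° lies outside (−180°, 180°]; add 360° → -81.8°.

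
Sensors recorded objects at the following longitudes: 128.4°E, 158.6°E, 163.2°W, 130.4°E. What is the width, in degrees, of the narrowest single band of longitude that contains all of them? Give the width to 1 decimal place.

Sort the longitudes: -163.2°, +128.4°, +130.4°, +158.6°.
Eastward gaps between consecutive values (wrapping around): 291.6°, 2.0°, 28.2°, 38.2°.
Largest gap = 291.6° ⇒ minimal covering band is its complement: 360° − 291.6° = 68.4°.
Band runs from +128.4° eastward to -163.2°, crossing the antimeridian.

68.4°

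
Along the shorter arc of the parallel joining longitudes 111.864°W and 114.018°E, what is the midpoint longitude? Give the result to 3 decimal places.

Signed shortest Δλ from -111.864° to +114.018° is -134.118°.
Midpoint longitude = -111.864° + (-134.118°)/2 = -111.864° − 67.059° = -178.923°.
(The naïve average (-111.864 + +114.018)/2 = 1.077° is on the wrong side of the globe.)

178.923°W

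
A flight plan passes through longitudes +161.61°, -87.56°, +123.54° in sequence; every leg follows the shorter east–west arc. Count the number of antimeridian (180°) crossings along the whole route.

Leg 1: +161.61° → -87.56°, shortest Δλ = 110.83° (east) — crosses 180°.
Leg 2: -87.56° → +123.54°, shortest Δλ = -148.9° (west) — crosses 180°.
Total crossings: 2.

2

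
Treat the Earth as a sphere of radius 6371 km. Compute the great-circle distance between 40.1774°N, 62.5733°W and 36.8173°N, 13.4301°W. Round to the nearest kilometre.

Δλ = -13.4301 − -62.5733 = 49.1432°.
Δφ = 36.8173 − 40.1774 = -3.3601°.
a = sin²(Δφ/2) + cos φ₁ · cos φ₂ · sin²(Δλ/2) = 0.106625.
c = 2·atan2(√a, √(1−a)) = 0.66527 rad → d = 6371·c ≈ 4238.43 km.

4238 km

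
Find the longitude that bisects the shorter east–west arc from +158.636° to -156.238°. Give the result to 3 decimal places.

Signed shortest Δλ from +158.636° to -156.238° is +45.126°.
Midpoint longitude = +158.636° + (+45.126°)/2 = +158.636° + 22.563° = +181.199°.
Normalise into (−180°, 180°]: -178.801°.
(The naïve average (+158.636 + -156.238)/2 = 1.199° is on the wrong side of the globe.)

-178.801°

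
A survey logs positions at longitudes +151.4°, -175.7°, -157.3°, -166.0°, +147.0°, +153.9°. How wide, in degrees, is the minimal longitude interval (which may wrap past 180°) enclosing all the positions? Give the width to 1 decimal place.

55.7°

Sort the longitudes: -175.7°, -166.0°, -157.3°, +147.0°, +151.4°, +153.9°.
Eastward gaps between consecutive values (wrapping around): 9.7°, 8.7°, 304.3°, 4.4°, 2.5°, 30.4°.
Largest gap = 304.3° ⇒ minimal covering band is its complement: 360° − 304.3° = 55.7°.
Band runs from +147.0° eastward to -157.3°, crossing the antimeridian.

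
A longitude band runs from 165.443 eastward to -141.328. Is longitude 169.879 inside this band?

Yes

Band width going east from +165.443° to -141.328°: ((-141.328 − 165.443) mod 360) = 53.229°.
Offset of +169.879° east of the west edge: ((169.879 − 165.443) mod 360) = 4.436°.
4.436° ≤ 53.229° ⇒ inside.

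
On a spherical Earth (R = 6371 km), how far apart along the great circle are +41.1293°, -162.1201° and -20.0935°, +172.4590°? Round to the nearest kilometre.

Δλ = 172.4590 − -162.1201 = 334.5791°; wrapped into (−180°, 180°]: -25.4209°.
Δφ = -20.0935 − 41.1293 = -61.2228°.
a = sin²(Δφ/2) + cos φ₁ · cos φ₂ · sin²(Δλ/2) = 0.293542.
c = 2·atan2(√a, √(1−a)) = 1.14514 rad → d = 6371·c ≈ 7295.71 km.

7296 km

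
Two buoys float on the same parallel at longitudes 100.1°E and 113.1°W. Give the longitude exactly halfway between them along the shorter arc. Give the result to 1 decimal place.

173.5°E

Signed shortest Δλ from +100.1° to -113.1° is +146.8°.
Midpoint longitude = +100.1° + (+146.8°)/2 = +100.1° + 73.4° = +173.5°.
(The naïve average (+100.1 + -113.1)/2 = -6.5° is on the wrong side of the globe.)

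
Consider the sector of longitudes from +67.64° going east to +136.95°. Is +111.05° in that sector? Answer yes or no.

Band width going east from +67.64° to +136.95°: ((136.95 − 67.64) mod 360) = 69.31°.
Offset of +111.05° east of the west edge: ((111.05 − 67.64) mod 360) = 43.41°.
43.41° ≤ 69.31° ⇒ inside.

Yes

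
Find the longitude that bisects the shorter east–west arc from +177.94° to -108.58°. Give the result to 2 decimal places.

Signed shortest Δλ from +177.94° to -108.58° is +73.48°.
Midpoint longitude = +177.94° + (+73.48°)/2 = +177.94° + 36.74° = +214.68°.
Normalise into (−180°, 180°]: -145.32°.
(The naïve average (+177.94 + -108.58)/2 = 34.68° is on the wrong side of the globe.)

-145.32°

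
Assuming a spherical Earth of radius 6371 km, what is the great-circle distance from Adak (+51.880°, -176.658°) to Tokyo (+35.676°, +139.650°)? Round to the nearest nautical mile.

2088 nmi

Δλ = 139.650 − -176.658 = 316.308°; wrapped into (−180°, 180°]: -43.692°.
Δφ = 35.676 − 51.880 = -16.204°.
a = sin²(Δφ/2) + cos φ₁ · cos φ₂ · sin²(Δλ/2) = 0.089299.
c = 2·atan2(√a, √(1−a)) = 0.60693 rad → d = 6371·c ≈ 3866.76 km ≈ 2087.88 nmi.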